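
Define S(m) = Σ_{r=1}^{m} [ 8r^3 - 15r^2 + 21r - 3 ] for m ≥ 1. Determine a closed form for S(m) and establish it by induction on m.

We claim S(m) = m(2m^3 - m^2 + 5m + 5) for all m ≥ 1.
For the base case m = 1: S(1) = 11, and the closed form gives 11. They agree.
Inductive step: assume the claim holds for m = r, so S(r) = r(2r^3 - r^2 + 5r + 5).
Then S(r+1) = S(r) + (8r^3 + 9r^2 + 15r + 11) = (r(2r^3 - r^2 + 5r + 5)) + (8r^3 + 9r^2 + 15r + 11).
Simplifying, S(r+1) = (r + 1)(2r^3 + 5r^2 + 9r + 11) = (r+1)(2(r+1)^3 - (r+1)^2 + 5(r+1) + 5),
which is the closed form with m = r+1.
By induction, the statement is established for all m ≥ 1.

S(m) = m(2m^3 - m^2 + 5m + 5)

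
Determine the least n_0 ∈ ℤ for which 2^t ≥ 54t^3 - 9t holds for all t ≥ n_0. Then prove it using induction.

n_0 = 19

At t = 18: 262144 < 314766, so the inequality fails and n_0 ≥ 19. We prove 2^t ≥ 54t^3 - 9t for all t ≥ 19.
Base case (t = 19): 2^t = 524288 and 54t^3 - 9t = 370215, so 524288 ≥ 370215.
Inductive step: suppose the statement holds for some i ≥ 19, so 2^i ≥ 54i^3 - 9i.
Then 2^(i + 1) = 2·(2^i) ≥ 2·(54i^3 - 9i).
Also, for i ≥ 19 we have 2·(54i^3 - 9i) ≥ 54(i+1)^3 - 9(i+1), since 2·(54i^3 - 9i) − (54(i+1)^3 - 9(i+1)) = 54i^3 - 162i^2 - 171i - 45, which is nonnegative for all i ≥ 19.
Combining, 2^(i + 1) ≥ 54(i+1)^3 - 9(i+1).
This completes the induction.
Hence the smallest such n_0 is 19.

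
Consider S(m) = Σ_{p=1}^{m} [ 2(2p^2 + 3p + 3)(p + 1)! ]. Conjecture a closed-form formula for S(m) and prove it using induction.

We claim S(m) = (4m + 2)(m + 2)! - 4 for all m ≥ 1.
When m = 1: S(1) = 32, and the closed form gives 32. They agree.
Inductive step: suppose the statement holds for some p ≥ 1, so S(p) = (4p + 2)(p + 2)! - 4.
Then S(p+1) = S(p) + (2(2p^2 + 7p + 8)(p + 2)!) = ((4p + 2)(p + 2)! - 4) + (2(2p^2 + 7p + 8)(p + 2)!).
Simplifying, S(p+1) = (4(p+1) + 2)((p+1) + 2)! - 4,
which is the closed form with m = p+1.
Hence, by induction on m, the claim holds for every m ≥ 1.

S(m) = (4m + 2)(m + 2)! - 4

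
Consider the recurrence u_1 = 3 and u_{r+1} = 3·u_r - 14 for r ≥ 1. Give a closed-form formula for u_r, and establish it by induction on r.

Computing the first terms: u_1 = 3, u_2 = -5, u_3 = -29. This suggests u_r = -4·3^(r - 1) + 7.
Base case (r = 1): the formula gives 3 = 3 = u_1.
For the inductive step, assume it holds for an arbitrary j ≥ 1, so u_j = -4·3^(j - 1) + 7.
Then u_{j+1} = 3·u_j - 14 = 3·(-4·3^(j - 1) + 7) - 14 = -4·3^j + 7 = -4·3^((j+1) - 1) + 7,
which is the claimed formula at r = j+1.
This completes the induction.

u_r = -4·3^(r - 1) + 7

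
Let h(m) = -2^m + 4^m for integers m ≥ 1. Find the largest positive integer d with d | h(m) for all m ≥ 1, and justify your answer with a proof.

Computing the first values: h(1) = 2 and h(2) = 12; gcd(2, 12) = 2, so d ≤ 2.
We prove 2 | -2^m + 4^m for all m ≥ 1 by induction on m.
Base step (m = 1): h(1) = 2 = 2·(1), so 2 | h(1).
Inductive step: suppose the statement holds for some p ≥ 1, i.e. 2 | h(p). Then
4^{p+1} − 2^{p+1} = 4·4^p − 2·2^p = 4·(4^p − 2^p) + (2)·2^p. The first term is divisible by 2 by the inductive hypothesis, and the second term (2)·2^p is divisible by 2 since 2 | 2. Hence 2 | h(p+1).
By the principle of mathematical induction, the result holds for all m ≥ 1.
Therefore the largest such d is 2.

d = 2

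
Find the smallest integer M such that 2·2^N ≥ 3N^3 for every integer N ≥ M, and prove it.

At N = 10: 2048 < 3000, so the inequality fails and M ≥ 11. We prove 2·2^N ≥ 3N^3 for all N ≥ 11.
Base case (N = 11): 2·2^N = 4096 and 3N^3 = 3993, so 4096 ≥ 3993.
Suppose the result is true for N = p, so 2·2^p ≥ 3p^3.
Then 2·2^(p + 1) = 2·(2·2^p) ≥ 2·(3p^3).
Also, for p ≥ 11 we have 2·(3p^3) ≥ 3(p+1)^3, since 2 ≥ (1 + 1/p)^3 for all p ≥ 11.
Combining, 2·2^(p + 1) ≥ 3(p+1)^3.
By the principle of mathematical induction, the result holds for all N ≥ 11.
Hence the smallest such M is 11.

M = 11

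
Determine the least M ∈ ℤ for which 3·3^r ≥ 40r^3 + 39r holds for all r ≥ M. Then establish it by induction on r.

At r = 8: 19683 < 20792, so the inequality fails and M ≥ 9. We prove 3·3^r ≥ 40r^3 + 39r for all r ≥ 9.
For the base case r = 9: 3·3^r = 59049 and 40r^3 + 39r = 29511, so 59049 ≥ 29511.
Suppose the result is true for r = m, so 3·3^m ≥ 40m^3 + 39m.
Then 3·3^(m + 1) = 3·(3·3^m) ≥ 3·(40m^3 + 39m).
Also, for m ≥ 9 we have 3·(40m^3 + 39m) ≥ 40(m+1)^3 + 39(m+1), since 3·(40m^3 + 39m) − (40(m+1)^3 + 39(m+1)) = 80m^3 - 120m^2 - 42m - 79, which is nonnegative for all m ≥ 9.
Combining, 3·3^(m + 1) ≥ 40(m+1)^3 + 39(m+1).
This completes the induction.
Hence the smallest such M is 9.

M = 9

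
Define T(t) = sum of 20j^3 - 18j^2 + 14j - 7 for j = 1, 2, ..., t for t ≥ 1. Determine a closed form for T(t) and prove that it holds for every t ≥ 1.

T(t) = t(5t^3 + 4t^2 + 3t - 3)

We claim T(t) = t(5t^3 + 4t^2 + 3t - 3) for all t ≥ 1.
Base case (t = 1): T(1) = 9, and the closed form gives 9. They agree.
Inductive step: assume the claim holds for t = j, so T(j) = j(5j^3 + 4j^2 + 3j - 3).
Then T(j+1) = T(j) + (20j^3 + 42j^2 + 38j + 9) = (j(5j^3 + 4j^2 + 3j - 3)) + (20j^3 + 42j^2 + 38j + 9).
Simplifying, T(j+1) = (j + 1)(5j^3 + 19j^2 + 26j + 9) = (j+1)(5(j+1)^3 + 4(j+1)^2 + 3(j+1) - 3),
which is the closed form with t = j+1.
By the principle of mathematical induction, the result holds for all t ≥ 1.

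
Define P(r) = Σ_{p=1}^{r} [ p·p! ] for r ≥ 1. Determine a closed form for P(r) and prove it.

P(r) = (r + 1)! - 1

We claim P(r) = (r + 1)! - 1 for all r ≥ 1.
When r = 1: P(1) = 1, and the closed form gives 1. They agree.
Inductive step: suppose the statement holds for some p ≥ 1, so P(p) = (p + 1)! - 1.
Then P(p+1) = P(p) + ((p + 1)(p + 1)!) = ((p + 1)! - 1) + ((p + 1)(p + 1)!).
Simplifying, P(p+1) = ((p+1) + 1)! - 1,
which is the closed form with r = p+1.
This completes the induction.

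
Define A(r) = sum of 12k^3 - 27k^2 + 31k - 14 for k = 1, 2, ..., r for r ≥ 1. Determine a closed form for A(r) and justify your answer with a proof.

We claim A(r) = r(3r^3 - 3r^2 + 5r - 3) for all r ≥ 1.
Base case (r = 1): A(1) = 2, and the closed form gives 2. They agree.
Inductive step: suppose the statement holds for some k ≥ 1, so A(k) = k(3k^3 - 3k^2 + 5k - 3).
Then A(k+1) = A(k) + (12k^3 + 9k^2 + 13k + 2) = (k(3k^3 - 3k^2 + 5k - 3)) + (12k^3 + 9k^2 + 13k + 2).
Simplifying, A(k+1) = (k + 1)(3k^3 + 6k^2 + 8k + 2) = (k+1)(3(k+1)^3 - 3(k+1)^2 + 5(k+1) - 3),
which is the closed form with r = k+1.
This completes the induction.

A(r) = r(3r^3 - 3r^2 + 5r - 3)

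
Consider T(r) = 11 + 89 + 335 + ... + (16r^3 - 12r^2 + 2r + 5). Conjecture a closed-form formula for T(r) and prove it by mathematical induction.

We claim T(r) = r(4r^3 + 4r^2 - r + 4) for all r ≥ 1.
For the base case r = 1: T(1) = 11, and the closed form gives 11. They agree.
Suppose the result is true for r = j, so T(j) = j(4j^3 + 4j^2 - j + 4).
Then T(j+1) = T(j) + (16j^3 + 36j^2 + 26j + 11) = (j(4j^3 + 4j^2 - j + 4)) + (16j^3 + 36j^2 + 26j + 11).
Simplifying, T(j+1) = (j + 1)(4j^3 + 16j^2 + 19j + 11) = (j+1)(4(j+1)^3 + 4(j+1)^2 - (j+1) + 4),
which is the closed form with r = j+1.
This completes the induction.

T(r) = r(4r^3 + 4r^2 - r + 4)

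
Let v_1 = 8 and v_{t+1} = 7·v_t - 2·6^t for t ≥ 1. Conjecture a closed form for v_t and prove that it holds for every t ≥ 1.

v_t = 2·6^t - 4·7^(t - 1)

Computing the first terms: v_1 = 8, v_2 = 44, v_3 = 236. This suggests v_t = 2·6^t - 4·7^(t - 1).
Base case (t = 1): the formula gives 8 = 8 = v_1.
Inductive step: suppose the statement holds for some m ≥ 1, so v_m = 2·6^m - 4·7^(m - 1).
Then v_{m+1} = 7·v_m - 2·6^m = 7·(2·6^m - 4·7^(m - 1)) - 2·6^m = 2·6^(m + 1) - 4·7^m = 2·6^(m+1) - 4·7^((m+1) - 1),
which is the claimed formula at t = m+1.
By induction, the statement is established for all t ≥ 1.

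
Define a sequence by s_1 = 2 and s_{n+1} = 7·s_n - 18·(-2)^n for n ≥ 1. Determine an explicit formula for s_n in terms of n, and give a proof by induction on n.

s_n = -(-2)^(n + 1) + 6·7^(n - 1)

Computing the first terms: s_1 = 2, s_2 = 50, s_3 = 278. This suggests s_n = -(-2)^(n + 1) + 6·7^(n - 1).
For the base case n = 1: the formula gives 2 = 2 = s_1.
Inductive step: assume the claim holds for n = m, so s_m = -(-2)^(m + 1) + 6·7^(m - 1).
Then s_{m+1} = 7·s_m - 18·(-2)^m = 7·(-(-2)^(m + 1) + 6·7^(m - 1)) - 18·(-2)^m = -(-2)^(m + 2) + 6·7^m = -(-2)^((m+1) + 1) + 6·7^((m+1) - 1),
which is the claimed formula at n = m+1.
By the principle of mathematical induction, the result holds for all n ≥ 1.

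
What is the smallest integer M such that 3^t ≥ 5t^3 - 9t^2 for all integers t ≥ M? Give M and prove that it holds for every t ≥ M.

M = 7

At t = 6: 729 < 756, so the inequality fails and M ≥ 7. We prove 3^t ≥ 5t^3 - 9t^2 for all t ≥ 7.
For the base case t = 7: 3^t = 2187 and 5t^3 - 9t^2 = 1274, so 2187 ≥ 1274.
For the inductive step, assume it holds for an arbitrary j ≥ 7, so 3^j ≥ 5j^3 - 9j^2.
Then 3^(j + 1) = 3·(3^j) ≥ 3·(5j^3 - 9j^2).
Also, for j ≥ 7 we have 3·(5j^3 - 9j^2) ≥ 5(j+1)^3 - 9(j+1)^2, since 3·(5j^3 - 9j^2) − (5(j+1)^3 - 9(j+1)^2) = 10j^3 - 33j^2 + 3j + 4, which is nonnegative for all j ≥ 7.
Combining, 3^(j + 1) ≥ 5(j+1)^3 - 9(j+1)^2.
By the principle of mathematical induction, the result holds for all t ≥ 7.
Hence the smallest such M is 7.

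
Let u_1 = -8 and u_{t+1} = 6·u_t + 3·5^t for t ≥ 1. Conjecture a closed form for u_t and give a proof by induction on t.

u_t = -3·5^t + 7·6^(t - 1)

Computing the first terms: u_1 = -8, u_2 = -33, u_3 = -123. This suggests u_t = -3·5^t + 7·6^(t - 1).
Base case (t = 1): the formula gives -8 = -8 = u_1.
For the inductive step, assume it holds for an arbitrary r ≥ 1, so u_r = -3·5^r + 7·6^(r - 1).
Then u_{r+1} = 6·u_r + 3·5^r = 6·(-3·5^r + 7·6^(r - 1)) + 3·5^r = -3·5^(r + 1) + 7·6^r = -3·5^(r+1) + 7·6^((r+1) - 1),
which is the claimed formula at t = r+1.
Hence, by induction on t, the claim holds for every t ≥ 1.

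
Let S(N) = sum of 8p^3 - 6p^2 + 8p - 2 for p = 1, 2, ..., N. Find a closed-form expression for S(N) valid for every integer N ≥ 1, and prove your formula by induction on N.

We claim S(N) = N(2N^3 + 2N^2 + 3N + 1) for all N ≥ 1.
When N = 1: S(1) = 8, and the closed form gives 8. They agree.
Inductive step: assume the claim holds for N = p, so S(p) = p(2p^3 + 2p^2 + 3p + 1).
Then S(p+1) = S(p) + (8p^3 + 18p^2 + 20p + 8) = (p(2p^3 + 2p^2 + 3p + 1)) + (8p^3 + 18p^2 + 20p + 8).
Simplifying, S(p+1) = (p + 1)(2p^3 + 8p^2 + 13p + 8) = (p+1)(2(p+1)^3 + 2(p+1)^2 + 3(p+1) + 1),
which is the closed form with N = p+1.
By induction, the statement is established for all N ≥ 1.

S(N) = N(2N^3 + 2N^2 + 3N + 1)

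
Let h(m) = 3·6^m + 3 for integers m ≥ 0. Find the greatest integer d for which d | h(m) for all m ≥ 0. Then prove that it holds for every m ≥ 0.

Computing the first values: h(0) = 6 and h(1) = 21; gcd(6, 21) = 3, so d ≤ 3.
We prove 3 | 3·6^m + 3 for all m ≥ 0 by induction on m.
Base step (m = 0): h(0) = 6 = 3·(2), so 3 | h(0).
Suppose the result is true for m = i, i.e. 3 | h(i). Then
h(i+1) = 3·6^(i+1) + 3 = 6·(3·6^i + 3) - 15 = 6·h(i) - 15. The first term is divisible by 3 by the inductive hypothesis, and -15 is divisible by 3. Hence 3 | h(i+1).
Hence, by induction on m, the claim holds for every m ≥ 0.
Therefore the largest such d is 3.

d = 3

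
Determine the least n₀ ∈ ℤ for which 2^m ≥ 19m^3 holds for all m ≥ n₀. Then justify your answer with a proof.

n₀ = 17

At m = 16: 65536 < 77824, so the inequality fails and n₀ ≥ 17. We prove 2^m ≥ 19m^3 for all m ≥ 17.
For the base case m = 17: 2^m = 131072 and 19m^3 = 93347, so 131072 ≥ 93347.
Inductive step: suppose the statement holds for some p ≥ 17, so 2^p ≥ 19p^3.
Then 2^(p + 1) = 2·(2^p) ≥ 2·(19p^3).
Also, for p ≥ 17 we have 2·(19p^3) ≥ 19(p+1)^3, since 2 ≥ (1 + 1/p)^3 for all p ≥ 17.
Combining, 2^(p + 1) ≥ 19(p+1)^3.
By the principle of mathematical induction, the result holds for all m ≥ 17.
Hence the smallest such n₀ is 17.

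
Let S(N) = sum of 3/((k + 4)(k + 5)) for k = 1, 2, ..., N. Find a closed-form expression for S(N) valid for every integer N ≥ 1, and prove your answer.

We claim S(N) = 3N/(5(N + 5)) for all N ≥ 1.
Base step (N = 1): S(1) = 1/10, and the closed form gives 1/10. They agree.
Suppose the result is true for N = k, so S(k) = 3k/(5(k + 5)).
Then S(k+1) = S(k) + (3/((k + 5)(k + 6))) = (3k/(5(k + 5))) + (3/((k + 5)(k + 6))).
Simplifying, S(k+1) = 3(k + 1)/(5(k + 6)) = 3(k+1)/(5((k+1) + 5)),
which is the closed form with N = k+1.
By the principle of mathematical induction, the result holds for all N ≥ 1.

S(N) = 3N/(5(N + 5))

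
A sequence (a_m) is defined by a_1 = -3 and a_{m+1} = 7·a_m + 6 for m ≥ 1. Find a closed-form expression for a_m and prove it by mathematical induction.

a_m = -2·7^(m - 1) - 1

Computing the first terms: a_1 = -3, a_2 = -15, a_3 = -99. This suggests a_m = -2·7^(m - 1) - 1.
Base step (m = 1): the formula gives -3 = -3 = a_1.
Inductive step: suppose the statement holds for some p ≥ 1, so a_p = -2·7^(p - 1) - 1.
Then a_{p+1} = 7·a_p + 6 = 7·(-2·7^(p - 1) - 1) + 6 = -2·7^p - 1 = -2·7^((p+1) - 1) - 1,
which is the claimed formula at m = p+1.
By induction, the statement is established for all m ≥ 1.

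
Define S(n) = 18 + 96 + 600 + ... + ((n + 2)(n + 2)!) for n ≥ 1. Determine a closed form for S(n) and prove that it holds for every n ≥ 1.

We claim S(n) = (n + 3)! - 6 for all n ≥ 1.
For the base case n = 1: S(1) = 18, and the closed form gives 18. They agree.
Inductive step: assume the claim holds for n = m, so S(m) = (m + 3)! - 6.
Then S(m+1) = S(m) + ((m + 3)(m + 3)!) = ((m + 3)! - 6) + ((m + 3)(m + 3)!).
Simplifying, S(m+1) = ((m+1) + 3)! - 6,
which is the closed form with n = m+1.
By induction, the statement is established for all n ≥ 1.

S(n) = (n + 3)! - 6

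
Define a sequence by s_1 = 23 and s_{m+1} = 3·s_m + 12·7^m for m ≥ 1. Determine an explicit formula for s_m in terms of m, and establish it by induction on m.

Computing the first terms: s_1 = 23, s_2 = 153, s_3 = 1047. This suggests s_m = 2·3^(m - 1) + 3·7^m.
Base step (m = 1): the formula gives 23 = 23 = s_1.
Suppose the result is true for m = r, so s_r = 2·3^(r - 1) + 3·7^r.
Then s_{r+1} = 3·s_r + 12·7^r = 3·(2·3^(r - 1) + 3·7^r) + 12·7^r = 2·3^r + 3·7^(r + 1) = 2·3^((r+1) - 1) + 3·7^(r+1),
which is the claimed formula at m = r+1.
By induction, the statement is established for all m ≥ 1.

s_m = 2·3^(m - 1) + 3·7^m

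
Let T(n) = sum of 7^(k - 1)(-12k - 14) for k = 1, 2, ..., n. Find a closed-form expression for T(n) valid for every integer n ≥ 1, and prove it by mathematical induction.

We claim T(n) = -2·7^n(n + 1) + 2 for all n ≥ 1.
Base step (n = 1): T(1) = -26, and the closed form gives -26. They agree.
For the inductive step, assume it holds for an arbitrary k ≥ 1, so T(k) = -2·7^k(k + 1) + 2.
Then T(k+1) = T(k) + (7^k(-12k - 26)) = (-2·7^k(k + 1) + 2) + (7^k(-12k - 26)).
Simplifying, T(k+1) = -14·7^k·k - 28·7^k + 2 = -2·7^(k+1)((k+1) + 1) + 2,
which is the closed form with n = k+1.
Hence, by induction on n, the claim holds for every n ≥ 1.

T(n) = -2·7^n(n + 1) + 2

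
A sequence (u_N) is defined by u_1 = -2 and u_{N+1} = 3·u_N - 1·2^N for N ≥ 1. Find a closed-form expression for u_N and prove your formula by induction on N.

Computing the first terms: u_1 = -2, u_2 = -8, u_3 = -28. This suggests u_N = 2^N - 4·3^(N - 1).
Base step (N = 1): the formula gives -2 = -2 = u_1.
Inductive step: suppose the statement holds for some k ≥ 1, so u_k = 2^k - 4·3^(k - 1).
Then u_{k+1} = 3·u_k - 1·2^k = 3·(2^k - 4·3^(k - 1)) - 1·2^k = 2^(k + 1) - 4·3^k = 2^(k+1) - 4·3^((k+1) - 1),
which is the claimed formula at N = k+1.
This completes the induction.

u_N = 2^N - 4·3^(N - 1)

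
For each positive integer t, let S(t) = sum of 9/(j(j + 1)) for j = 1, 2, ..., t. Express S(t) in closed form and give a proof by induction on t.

S(t) = 9t/(t + 1)

We claim S(t) = 9t/(t + 1) for all t ≥ 1.
When t = 1: S(1) = 9/2, and the closed form gives 9/2. They agree.
Inductive step: suppose the statement holds for some j ≥ 1, so S(j) = 9j/(j + 1).
Then S(j+1) = S(j) + (9/((j + 1)(j + 2))) = (9j/(j + 1)) + (9/((j + 1)(j + 2))).
Simplifying, S(j+1) = 9(j + 1)/(j + 2) = 9(j+1)/((j+1) + 1),
which is the closed form with t = j+1.
Hence, by induction on t, the claim holds for every t ≥ 1.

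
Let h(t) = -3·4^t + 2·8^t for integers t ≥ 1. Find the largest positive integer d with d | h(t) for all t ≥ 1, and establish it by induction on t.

d = 4

Computing the first values: h(1) = 4 and h(2) = 80; gcd(4, 80) = 4, so d ≤ 4.
We prove 4 | -3·4^t + 2·8^t for all t ≥ 1 by induction on t.
For the base case t = 1: h(1) = 4 = 4·(1), so 4 | h(1).
Inductive step: assume the claim holds for t = m, i.e. 4 | h(m). Then
h(m+1) − 8·h(m) = (-3·4^(m+1) + 2·8^(m+1)) − 8·(-3·4^m + 2·8^m) = (-3)·4^m·(4 − 8) = (12)·4^m. Since 4 | h(m) by the inductive hypothesis, 4 | 8·h(m); and 4 | 12 since 12 = 4·3. Therefore 4 | h(m+1).
Hence, by induction on t, the claim holds for every t ≥ 1.
Therefore the largest such d is 4.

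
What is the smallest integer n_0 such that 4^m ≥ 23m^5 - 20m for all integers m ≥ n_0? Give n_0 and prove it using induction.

n_0 = 11

At m = 10: 1048576 < 2299800, so the inequality fails and n_0 ≥ 11. We prove 4^m ≥ 23m^5 - 20m for all m ≥ 11.
Base case (m = 11): 4^m = 4194304 and 23m^5 - 20m = 3703953, so 4194304 ≥ 3703953.
Inductive step: suppose the statement holds for some r ≥ 11, so 4^r ≥ 23r^5 - 20r.
Then 4^(r + 1) = 4·(4^r) ≥ 4·(23r^5 - 20r).
Also, for r ≥ 11 we have 4·(23r^5 - 20r) ≥ 23(r+1)^5 - 20(r+1), since 4·(23r^5 - 20r) − (23(r+1)^5 - 20(r+1)) = 69r^5 - 115r^4 - 230r^3 - 230r^2 - 175r - 3, which is nonnegative for all r ≥ 11.
Combining, 4^(r + 1) ≥ 23(r+1)^5 - 20(r+1).
By the principle of mathematical induction, the result holds for all m ≥ 11.
Hence the smallest such n_0 is 11.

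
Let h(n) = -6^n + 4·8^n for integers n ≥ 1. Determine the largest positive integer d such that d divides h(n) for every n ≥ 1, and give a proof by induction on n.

d = 2

Computing the first values: h(1) = 26 and h(2) = 220; gcd(26, 220) = 2, so d ≤ 2.
We prove 2 | -6^n + 4·8^n for all n ≥ 1 by induction on n.
When n = 1: h(1) = 26 = 2·(13), so 2 | h(1).
Inductive step: suppose the statement holds for some i ≥ 1, i.e. 2 | h(i). Then
h(i+1) − 8·h(i) = (-6^(i+1) + 4·8^(i+1)) − 8·(-6^i + 4·8^i) = (-1)·6^i·(6 − 8) = (2)·6^i. Since 2 | h(i) by the inductive hypothesis, 2 | 8·h(i); and 2 | 2 since 2 = 2·1. Therefore 2 | h(i+1).
This completes the induction.
Therefore the largest such d is 2.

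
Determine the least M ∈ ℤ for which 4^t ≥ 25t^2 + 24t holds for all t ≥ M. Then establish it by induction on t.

At t = 4: 256 < 496, so the inequality fails and M ≥ 5. We prove 4^t ≥ 25t^2 + 24t for all t ≥ 5.
When t = 5: 4^t = 1024 and 25t^2 + 24t = 745, so 1024 ≥ 745.
Inductive step: suppose the statement holds for some p ≥ 5, so 4^p ≥ 25p^2 + 24p.
Then 4^(p + 1) = 4·(4^p) ≥ 4·(25p^2 + 24p).
Also, for p ≥ 5 we have 4·(25p^2 + 24p) ≥ 25(p+1)^2 + 24(p+1), since 4·(25p^2 + 24p) − (25(p+1)^2 + 24(p+1)) = 75p^2 + 22p - 49, which is nonnegative for all p ≥ 5.
Combining, 4^(p + 1) ≥ 25(p+1)^2 + 24(p+1).
Hence, by induction on t, the claim holds for every t ≥ 5.
Hence the smallest such M is 5.

M = 5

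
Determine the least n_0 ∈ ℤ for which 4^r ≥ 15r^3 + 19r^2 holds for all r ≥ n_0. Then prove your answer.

n_0 = 6

At r = 5: 1024 < 2350, so the inequality fails and n_0 ≥ 6. We prove 4^r ≥ 15r^3 + 19r^2 for all r ≥ 6.
For the base case r = 6: 4^r = 4096 and 15r^3 + 19r^2 = 3924, so 4096 ≥ 3924.
For the inductive step, assume it holds for an arbitrary i ≥ 6, so 4^i ≥ 15i^3 + 19i^2.
Then 4^(i + 1) = 4·(4^i) ≥ 4·(15i^3 + 19i^2).
Also, for i ≥ 6 we have 4·(15i^3 + 19i^2) ≥ 15(i+1)^3 + 19(i+1)^2, since 4·(15i^3 + 19i^2) − (15(i+1)^3 + 19(i+1)^2) = 45i^3 + 12i^2 - 83i - 34, which is nonnegative for all i ≥ 6.
Combining, 4^(i + 1) ≥ 15(i+1)^3 + 19(i+1)^2.
By induction, the statement is established for all r ≥ 6.
Hence the smallest such n_0 is 6.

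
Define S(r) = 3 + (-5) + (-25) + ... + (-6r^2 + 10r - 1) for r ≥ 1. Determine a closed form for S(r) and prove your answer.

S(r) = -r(2r^2 - 2r - 3)

We claim S(r) = -r(2r^2 - 2r - 3) for all r ≥ 1.
Base case (r = 1): S(1) = 3, and the closed form gives 3. They agree.
Suppose the result is true for r = k, so S(k) = k(-2k^2 + 2k + 3).
Then S(k+1) = S(k) + (-6k^2 - 2k + 3) = (k(-2k^2 + 2k + 3)) + (-6k^2 - 2k + 3).
Simplifying, S(k+1) = -(k + 1)(2k^2 + 2k - 3) = -(k+1)(2(k+1)^2 - 2(k+1) - 3),
which is the closed form with r = k+1.
By induction, the statement is established for all r ≥ 1.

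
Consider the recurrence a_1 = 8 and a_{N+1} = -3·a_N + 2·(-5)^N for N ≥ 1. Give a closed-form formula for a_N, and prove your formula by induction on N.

Computing the first terms: a_1 = 8, a_2 = -34, a_3 = 152. This suggests a_N = -(-3)^N - (-5)^N.
Base case (N = 1): the formula gives 8 = 8 = a_1.
For the inductive step, assume it holds for an arbitrary k ≥ 1, so a_k = -(-3)^k - (-5)^k.
Then a_{k+1} = -3·a_k + 2·(-5)^k = -3·(-(-3)^k - (-5)^k) + 2·(-5)^k = -(-3)^(k + 1) - (-5)^(k + 1),
which is the claimed formula at N = k+1.
By induction, the statement is established for all N ≥ 1.

a_N = -(-3)^N - (-5)^N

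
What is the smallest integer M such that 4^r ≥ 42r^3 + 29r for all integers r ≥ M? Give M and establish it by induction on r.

At r = 6: 4096 < 9246, so the inequality fails and M ≥ 7. We prove 4^r ≥ 42r^3 + 29r for all r ≥ 7.
Base case (r = 7): 4^r = 16384 and 42r^3 + 29r = 14609, so 16384 ≥ 14609.
For the inductive step, assume it holds for an arbitrary j ≥ 7, so 4^j ≥ 42j^3 + 29j.
Then 4^(j + 1) = 4·(4^j) ≥ 4·(42j^3 + 29j).
Also, for j ≥ 7 we have 4·(42j^3 + 29j) ≥ 42(j+1)^3 + 29(j+1), since 4·(42j^3 + 29j) − (42(j+1)^3 + 29(j+1)) = 126j^3 - 126j^2 - 39j - 71, which is nonnegative for all j ≥ 7.
Combining, 4^(j + 1) ≥ 42(j+1)^3 + 29(j+1).
By induction, the statement is established for all r ≥ 7.
Hence the smallest such M is 7.

M = 7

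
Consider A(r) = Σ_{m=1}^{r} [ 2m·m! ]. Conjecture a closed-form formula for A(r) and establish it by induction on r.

A(r) = 2(r + 1)! - 2

We claim A(r) = 2(r + 1)! - 2 for all r ≥ 1.
Base step (r = 1): A(1) = 2, and the closed form gives 2. They agree.
Suppose the result is true for r = m, so A(m) = 2(m + 1)! - 2.
Then A(m+1) = A(m) + (2(m + 1)(m + 1)!) = (2(m + 1)! - 2) + (2(m + 1)(m + 1)!).
Simplifying, A(m+1) = 2((m+1) + 1)! - 2,
which is the closed form with r = m+1.
This completes the induction.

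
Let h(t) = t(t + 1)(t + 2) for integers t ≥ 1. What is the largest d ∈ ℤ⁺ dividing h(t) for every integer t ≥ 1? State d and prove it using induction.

Computing the first values: h(1) = 6 and h(2) = 24; gcd(6, 24) = 6, so d ≤ 6.
We prove 6 | t(t + 1)(t + 2) for all t ≥ 1 by induction on t.
For the base case t = 1: h(1) = 6 = 6·(1), so 6 | h(1).
Suppose the result is true for t = j, i.e. 6 | h(j). Then
h(j+1) − h(j) = (j+1)·(j+2)·(j+3) − j·(j+1)·(j+2) = (j+1)·(j+2)·[(j+3) − j] = 3·(j+1)·(j+2). The product of 2 consecutive integers is divisible by (2)! = 2, so h(j+1) − h(j) is divisible by 3·2 = 6. By the inductive hypothesis 6 | h(j), hence 6 | h(j+1).
By the principle of mathematical induction, the result holds for all t ≥ 1.
Therefore the largest such d is 6.

d = 6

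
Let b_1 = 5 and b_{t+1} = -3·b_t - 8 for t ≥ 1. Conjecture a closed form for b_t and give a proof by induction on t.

b_t = 7(-3)^(t - 1) - 2

Computing the first terms: b_1 = 5, b_2 = -23, b_3 = 61. This suggests b_t = 7(-3)^(t - 1) - 2.
For the base case t = 1: the formula gives 5 = 5 = b_1.
For the inductive step, assume it holds for an arbitrary i ≥ 1, so b_i = 7(-3)^(i - 1) - 2.
Then b_{i+1} = -3·b_i - 8 = -3·(7(-3)^(i - 1) - 2) - 8 = 7(-3)^i - 2 = 7(-3)^((i+1) - 1) - 2,
which is the claimed formula at t = i+1.
By the principle of mathematical induction, the result holds for all t ≥ 1.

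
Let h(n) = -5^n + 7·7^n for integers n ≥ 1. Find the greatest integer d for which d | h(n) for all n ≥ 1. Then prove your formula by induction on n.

d = 2

Computing the first values: h(1) = 44 and h(2) = 318; gcd(44, 318) = 2, so d ≤ 2.
We prove 2 | -5^n + 7·7^n for all n ≥ 1 by induction on n.
Base step (n = 1): h(1) = 44 = 2·(22), so 2 | h(1).
Suppose the result is true for n = m, i.e. 2 | h(m). Then
h(m+1) − 7·h(m) = (-5^(m+1) + 7·7^(m+1)) − 7·(-5^m + 7·7^m) = (-1)·5^m·(5 − 7) = (2)·5^m. Since 2 | h(m) by the inductive hypothesis, 2 | 7·h(m); and 2 | 2 since 2 = 2·1. Therefore 2 | h(m+1).
This completes the induction.
Therefore the largest such d is 2.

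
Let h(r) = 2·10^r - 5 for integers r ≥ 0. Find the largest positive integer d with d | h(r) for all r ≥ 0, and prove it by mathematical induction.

d = 3

Computing the first values: h(0) = -3 and h(1) = 15; gcd(-3, 15) = 3, so d ≤ 3.
We prove 3 | 2·10^r - 5 for all r ≥ 0 by induction on r.
Base step (r = 0): h(0) = -3 = 3·(-1), so 3 | h(0).
Suppose the result is true for r = k, i.e. 3 | h(k). Then
h(k+1) = 2·10^(k+1) - 5 = 10·(2·10^k - 5) + 45 = 10·h(k) + 45. The first term is divisible by 3 by the inductive hypothesis, and 45 is divisible by 3. Hence 3 | h(k+1).
By the principle of mathematical induction, the result holds for all r ≥ 0.
Therefore the largest such d is 3.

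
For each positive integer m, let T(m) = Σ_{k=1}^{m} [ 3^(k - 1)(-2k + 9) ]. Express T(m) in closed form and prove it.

T(m) = 3^m(-m + 5) - 5

We claim T(m) = 3^m(-m + 5) - 5 for all m ≥ 1.
When m = 1: T(1) = 7, and the closed form gives 7. They agree.
Inductive step: assume the claim holds for m = k, so T(k) = 3^k(-k + 5) - 5.
Then T(k+1) = T(k) + (3^k(-2k + 7)) = (3^k(-k + 5) - 5) + (3^k(-2k + 7)).
Simplifying, T(k+1) = -3·3^k·k + 12·3^k - 5 = 3^(k+1)(-(k+1) + 5) - 5,
which is the closed form with m = k+1.
This completes the induction.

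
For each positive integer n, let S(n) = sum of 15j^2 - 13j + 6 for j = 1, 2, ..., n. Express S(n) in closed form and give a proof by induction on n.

S(n) = n(5n^2 + n + 2)

We claim S(n) = n(5n^2 + n + 2) for all n ≥ 1.
For the base case n = 1: S(1) = 8, and the closed form gives 8. They agree.
Inductive step: assume the claim holds for n = j, so S(j) = j(5j^2 + j + 2).
Then S(j+1) = S(j) + (15j^2 + 17j + 8) = (j(5j^2 + j + 2)) + (15j^2 + 17j + 8).
Simplifying, S(j+1) = (j + 1)(5j^2 + 11j + 8) = (j+1)(5(j+1)^2 + (j+1) + 2),
which is the closed form with n = j+1.
This completes the induction.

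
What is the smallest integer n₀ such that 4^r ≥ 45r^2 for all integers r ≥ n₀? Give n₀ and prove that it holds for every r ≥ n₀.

At r = 5: 1024 < 1125, so the inequality fails and n₀ ≥ 6. We prove 4^r ≥ 45r^2 for all r ≥ 6.
Base step (r = 6): 4^r = 4096 and 45r^2 = 1620, so 4096 ≥ 1620.
Inductive step: suppose the statement holds for some k ≥ 6, so 4^k ≥ 45k^2.
Then 4^(k + 1) = 4·(4^k) ≥ 4·(45k^2).
Also, for k ≥ 6 we have 4·(45k^2) ≥ 45(k+1)^2, since 4 ≥ (1 + 1/k)^2 for all k ≥ 6.
Combining, 4^(k + 1) ≥ 45(k+1)^2.
Hence, by induction on r, the claim holds for every r ≥ 6.
Hence the smallest such n₀ is 6.

n₀ = 6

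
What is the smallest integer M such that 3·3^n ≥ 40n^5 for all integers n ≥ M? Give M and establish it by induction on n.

M = 15

At n = 14: 14348907 < 21512960, so the inequality fails and M ≥ 15. We prove 3·3^n ≥ 40n^5 for all n ≥ 15.
Base case (n = 15): 3·3^n = 43046721 and 40n^5 = 30375000, so 43046721 ≥ 30375000.
Suppose the result is true for n = j, so 3·3^j ≥ 40j^5.
Then 3·3^(j + 1) = 3·(3·3^j) ≥ 3·(40j^5).
Also, for j ≥ 15 we have 3·(40j^5) ≥ 40(j+1)^5, since 3 ≥ (1 + 1/j)^5 for all j ≥ 15.
Combining, 3·3^(j + 1) ≥ 40(j+1)^5.
This completes the induction.
Hence the smallest such M is 15.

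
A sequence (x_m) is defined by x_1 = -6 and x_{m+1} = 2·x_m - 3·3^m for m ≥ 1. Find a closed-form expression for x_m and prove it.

Computing the first terms: x_1 = -6, x_2 = -21, x_3 = -69. This suggests x_m = 3·2^(m - 1) - 3^(m + 1).
Base case (m = 1): the formula gives -6 = -6 = x_1.
For the inductive step, assume it holds for an arbitrary k ≥ 1, so x_k = 3·2^(k - 1) - 3^(k + 1).
Then x_{k+1} = 2·x_k - 3·3^k = 2·(3·2^(k - 1) - 3^(k + 1)) - 3·3^k = 3·2^k - 3^(k + 2) = 3·2^((k+1) - 1) - 3^((k+1) + 1),
which is the claimed formula at m = k+1.
Hence, by induction on m, the claim holds for every m ≥ 1.

x_m = 3·2^(m - 1) - 3^(m + 1)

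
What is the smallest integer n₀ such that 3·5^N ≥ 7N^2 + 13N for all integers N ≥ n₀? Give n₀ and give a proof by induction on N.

n₀ = 2

At N = 1: 15 < 20, so the inequality fails and n₀ ≥ 2. We prove 3·5^N ≥ 7N^2 + 13N for all N ≥ 2.
Base case (N = 2): 3·5^N = 75 and 7N^2 + 13N = 54, so 75 ≥ 54.
Suppose the result is true for N = p, so 3·5^p ≥ 7p^2 + 13p.
Then 3·5^(p + 1) = 5·(3·5^p) ≥ 5·(7p^2 + 13p).
Also, for p ≥ 2 we have 5·(7p^2 + 13p) ≥ 7(p+1)^2 + 13(p+1), since 5·(7p^2 + 13p) − (7(p+1)^2 + 13(p+1)) = 28p^2 + 38p - 20, which is nonnegative for all p ≥ 2.
Combining, 3·5^(p + 1) ≥ 7(p+1)^2 + 13(p+1).
This completes the induction.
Hence the smallest such n₀ is 2.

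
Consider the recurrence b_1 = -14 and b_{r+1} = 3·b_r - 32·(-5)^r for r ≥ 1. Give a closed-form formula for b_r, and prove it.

Computing the first terms: b_1 = -14, b_2 = 118, b_3 = -446. This suggests b_r = 4(-5)^r + 2·3^r.
For the base case r = 1: the formula gives -14 = -14 = b_1.
Inductive step: suppose the statement holds for some k ≥ 1, so b_k = 4(-5)^k + 2·3^k.
Then b_{k+1} = 3·b_k - 32·(-5)^k = 3·(4(-5)^k + 2·3^k) - 32·(-5)^k = 4(-5)^(k + 1) + 2·3^(k + 1),
which is the claimed formula at r = k+1.
By the principle of mathematical induction, the result holds for all r ≥ 1.

b_r = 4(-5)^r + 2·3^r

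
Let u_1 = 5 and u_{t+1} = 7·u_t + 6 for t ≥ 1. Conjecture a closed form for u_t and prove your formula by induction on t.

u_t = 6·7^(t - 1) - 1

Computing the first terms: u_1 = 5, u_2 = 41, u_3 = 293. This suggests u_t = 6·7^(t - 1) - 1.
Base case (t = 1): the formula gives 5 = 5 = u_1.
Inductive step: assume the claim holds for t = r, so u_r = 6·7^(r - 1) - 1.
Then u_{r+1} = 7·u_r + 6 = 7·(6·7^(r - 1) - 1) + 6 = 6·7^r - 1 = 6·7^((r+1) - 1) - 1,
which is the claimed formula at t = r+1.
By the principle of mathematical induction, the result holds for all t ≥ 1.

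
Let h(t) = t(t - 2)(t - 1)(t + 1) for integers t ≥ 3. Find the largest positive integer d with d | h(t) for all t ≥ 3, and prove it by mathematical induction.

Computing the first values: h(3) = 24 and h(4) = 120; gcd(24, 120) = 24, so d ≤ 24.
We prove 24 | t(t - 2)(t - 1)(t + 1) for all t ≥ 3 by induction on t.
For the base case t = 3: h(3) = 24 = 24·(1), so 24 | h(3).
Suppose the result is true for t = i, i.e. 24 | h(i). Then
h(i+1) − h(i) = (i-1)·i·(i+1)·(i+2) − (i-2)·(i-1)·i·(i+1) = (i-1)·i·(i+1)·[(i+2) − (i-2)] = 4·(i-1)·i·(i+1). The product of 3 consecutive integers is divisible by (3)! = 6, so h(i+1) − h(i) is divisible by 4·6 = 24. By the inductive hypothesis 24 | h(i), hence 24 | h(i+1).
This completes the induction.
Therefore the largest such d is 24.

d = 24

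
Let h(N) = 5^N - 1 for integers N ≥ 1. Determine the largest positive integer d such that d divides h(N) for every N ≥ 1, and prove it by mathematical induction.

Computing the first values: h(1) = 4 and h(2) = 24; gcd(4, 24) = 4, so d ≤ 4.
We prove 4 | 5^N - 1 for all N ≥ 1 by induction on N.
When N = 1: h(1) = 4 = 4·(1), so 4 | h(1).
Suppose the result is true for N = p, i.e. 4 | h(p). Then
5^{p+1} − 1^{p+1} = 5·5^p − 1·1^p = 5·(5^p − 1^p) + (4)·1^p. The first term is divisible by 4 by the inductive hypothesis, and the second term (4)·1^p is divisible by 4 since 4 | 4. Hence 4 | h(p+1).
This completes the induction.
Therefore the largest such d is 4.

d = 4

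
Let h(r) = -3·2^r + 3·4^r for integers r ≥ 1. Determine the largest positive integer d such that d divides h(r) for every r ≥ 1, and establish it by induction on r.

Computing the first values: h(1) = 6 and h(2) = 36; gcd(6, 36) = 6, so d ≤ 6.
We prove 6 | -3·2^r + 3·4^r for all r ≥ 1 by induction on r.
For the base case r = 1: h(1) = 6 = 6·(1), so 6 | h(1).
Inductive step: assume the claim holds for r = m, i.e. 6 | h(m). Then
h(m+1) − 4·h(m) = (-3·2^(m+1) + 3·4^(m+1)) − 4·(-3·2^m + 3·4^m) = (-3)·2^m·(2 − 4) = (6)·2^m. Since 6 | h(m) by the inductive hypothesis, 6 | 4·h(m); and 6 | 6 since 6 = 6·1. Therefore 6 | h(m+1).
By induction, the statement is established for all r ≥ 1.
Therefore the largest such d is 6.

d = 6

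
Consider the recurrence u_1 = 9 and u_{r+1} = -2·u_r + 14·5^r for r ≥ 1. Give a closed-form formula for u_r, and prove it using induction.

u_r = -(-2)^(r - 1) + 2·5^r

Computing the first terms: u_1 = 9, u_2 = 52, u_3 = 246. This suggests u_r = -(-2)^(r - 1) + 2·5^r.
Base case (r = 1): the formula gives 9 = 9 = u_1.
Inductive step: suppose the statement holds for some j ≥ 1, so u_j = -(-2)^(j - 1) + 2·5^j.
Then u_{j+1} = -2·u_j + 14·5^j = -2·(-(-2)^(j - 1) + 2·5^j) + 14·5^j = -(-2)^j + 2·5^(j + 1) = -(-2)^((j+1) - 1) + 2·5^(j+1),
which is the claimed formula at r = j+1.
This completes the induction.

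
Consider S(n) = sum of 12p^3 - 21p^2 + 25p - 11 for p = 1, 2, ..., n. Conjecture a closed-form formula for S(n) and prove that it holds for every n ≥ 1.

S(n) = n(3n^3 - n^2 + 5n - 2)

We claim S(n) = n(3n^3 - n^2 + 5n - 2) for all n ≥ 1.
For the base case n = 1: S(1) = 5, and the closed form gives 5. They agree.
Inductive step: assume the claim holds for n = p, so S(p) = p(3p^3 - p^2 + 5p - 2).
Then S(p+1) = S(p) + (12p^3 + 15p^2 + 19p + 5) = (p(3p^3 - p^2 + 5p - 2)) + (12p^3 + 15p^2 + 19p + 5).
Simplifying, S(p+1) = (p + 1)(3p^3 + 8p^2 + 12p + 5) = (p+1)(3(p+1)^3 - (p+1)^2 + 5(p+1) - 2),
which is the closed form with n = p+1.
By induction, the statement is established for all n ≥ 1.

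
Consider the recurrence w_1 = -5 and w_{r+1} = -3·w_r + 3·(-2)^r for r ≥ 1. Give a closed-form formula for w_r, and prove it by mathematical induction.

Computing the first terms: w_1 = -5, w_2 = 9, w_3 = -15. This suggests w_r = 3(-2)^r + (-3)^(r - 1).
When r = 1: the formula gives -5 = -5 = w_1.
For the inductive step, assume it holds for an arbitrary i ≥ 1, so w_i = 3(-2)^i + (-3)^(i - 1).
Then w_{i+1} = -3·w_i + 3·(-2)^i = -3·(3(-2)^i + (-3)^(i - 1)) + 3·(-2)^i = 3(-2)^(i + 1) + (-3)^i = 3(-2)^(i+1) + (-3)^((i+1) - 1),
which is the claimed formula at r = i+1.
By induction, the statement is established for all r ≥ 1.

w_r = 3(-2)^r + (-3)^(r - 1)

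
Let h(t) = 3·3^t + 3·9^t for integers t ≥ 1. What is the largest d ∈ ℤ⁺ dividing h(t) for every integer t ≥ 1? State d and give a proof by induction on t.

Computing the first values: h(1) = 36 and h(2) = 270; gcd(36, 270) = 18, so d ≤ 18.
We prove 18 | 3·3^t + 3·9^t for all t ≥ 1 by induction on t.
When t = 1: h(1) = 36 = 18·(2), so 18 | h(1).
Inductive step: assume the claim holds for t = k, i.e. 18 | h(k). Then
h(k+1) − 9·h(k) = (3·3^(k+1) + 3·9^(k+1)) − 9·(3·3^k + 3·9^k) = (3)·3^k·(3 − 9) = (-18)·3^k. Since 18 | h(k) by the inductive hypothesis, 18 | 9·h(k); and 18 | -18 since -18 = 18·-1. Therefore 18 | h(k+1).
This completes the induction.
Therefore the largest such d is 18.

d = 18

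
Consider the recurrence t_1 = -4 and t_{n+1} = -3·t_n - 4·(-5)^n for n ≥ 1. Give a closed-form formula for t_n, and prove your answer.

Computing the first terms: t_1 = -4, t_2 = 32, t_3 = -196. This suggests t_n = -2(-3)^n + 2(-5)^n.
When n = 1: the formula gives -4 = -4 = t_1.
Suppose the result is true for n = j, so t_j = -2(-3)^j + 2(-5)^j.
Then t_{j+1} = -3·t_j - 4·(-5)^j = -3·(-2(-3)^j + 2(-5)^j) - 4·(-5)^j = -2(-3)^(j + 1) + 2(-5)^(j + 1),
which is the claimed formula at n = j+1.
By the principle of mathematical induction, the result holds for all n ≥ 1.

t_n = -2(-3)^n + 2(-5)^n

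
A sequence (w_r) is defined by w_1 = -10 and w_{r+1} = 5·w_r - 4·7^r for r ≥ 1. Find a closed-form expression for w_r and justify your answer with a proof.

Computing the first terms: w_1 = -10, w_2 = -78, w_3 = -586. This suggests w_r = 4·5^(r - 1) - 2·7^r.
For the base case r = 1: the formula gives -10 = -10 = w_1.
Suppose the result is true for r = p, so w_p = 4·5^(p - 1) - 2·7^p.
Then w_{p+1} = 5·w_p - 4·7^p = 5·(4·5^(p - 1) - 2·7^p) - 4·7^p = 4·5^p - 2·7^(p + 1) = 4·5^((p+1) - 1) - 2·7^(p+1),
which is the claimed formula at r = p+1.
By induction, the statement is established for all r ≥ 1.

w_r = 4·5^(r - 1) - 2·7^r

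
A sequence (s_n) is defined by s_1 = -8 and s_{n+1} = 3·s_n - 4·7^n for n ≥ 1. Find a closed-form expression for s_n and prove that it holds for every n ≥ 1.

Computing the first terms: s_1 = -8, s_2 = -52, s_3 = -352. This suggests s_n = -3^(n - 1) - 7^n.
When n = 1: the formula gives -8 = -8 = s_1.
Inductive step: suppose the statement holds for some p ≥ 1, so s_p = -3^(p - 1) - 7^p.
Then s_{p+1} = 3·s_p - 4·7^p = 3·(-3^(p - 1) - 7^p) - 4·7^p = -3^p - 7^(p + 1) = -3^((p+1) - 1) - 7^(p+1),
which is the claimed formula at n = p+1.
By the principle of mathematical induction, the result holds for all n ≥ 1.

s_n = -3^(n - 1) - 7^n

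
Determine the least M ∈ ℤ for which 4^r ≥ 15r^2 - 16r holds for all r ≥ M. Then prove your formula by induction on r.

At r = 3: 64 < 87, so the inequality fails and M ≥ 4. We prove 4^r ≥ 15r^2 - 16r for all r ≥ 4.
When r = 4: 4^r = 256 and 15r^2 - 16r = 176, so 256 ≥ 176.
Suppose the result is true for r = j, so 4^j ≥ 15j^2 - 16j.
Then 4^(j + 1) = 4·(4^j) ≥ 4·(15j^2 - 16j).
Also, for j ≥ 4 we have 4·(15j^2 - 16j) ≥ 15(j+1)^2 - 16(j+1), since 4·(15j^2 - 16j) − (15(j+1)^2 - 16(j+1)) = 45j^2 - 78j + 1, which is nonnegative for all j ≥ 4.
Combining, 4^(j + 1) ≥ 15(j+1)^2 - 16(j+1).
By the principle of mathematical induction, the result holds for all r ≥ 4.
Hence the smallest such M is 4.

M = 4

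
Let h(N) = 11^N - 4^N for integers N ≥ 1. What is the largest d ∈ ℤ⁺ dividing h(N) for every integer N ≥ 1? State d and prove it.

d = 7

Computing the first values: h(1) = 7 and h(2) = 105; gcd(7, 105) = 7, so d ≤ 7.
We prove 7 | 11^N - 4^N for all N ≥ 1 by induction on N.
When N = 1: h(1) = 7 = 7·(1), so 7 | h(1).
For the inductive step, assume it holds for an arbitrary j ≥ 1, i.e. 7 | h(j). Then
11^{j+1} − 4^{j+1} = 11·11^j − 4·4^j = 11·(11^j − 4^j) + (7)·4^j. The first term is divisible by 7 by the inductive hypothesis, and the second term (7)·4^j is divisible by 7 since 7 | 7. Hence 7 | h(j+1).
Hence, by induction on N, the claim holds for every N ≥ 1.
Therefore the largest such d is 7.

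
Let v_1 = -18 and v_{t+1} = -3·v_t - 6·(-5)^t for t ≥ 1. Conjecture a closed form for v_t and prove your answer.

v_t = (-3)^t + 3(-5)^t

Computing the first terms: v_1 = -18, v_2 = 84, v_3 = -402. This suggests v_t = (-3)^t + 3(-5)^t.
Base case (t = 1): the formula gives -18 = -18 = v_1.
Inductive step: assume the claim holds for t = j, so v_j = (-3)^j + 3(-5)^j.
Then v_{j+1} = -3·v_j - 6·(-5)^j = -3·((-3)^j + 3(-5)^j) - 6·(-5)^j = (-3)^(j + 1) + 3(-5)^(j + 1),
which is the claimed formula at t = j+1.
By the principle of mathematical induction, the result holds for all t ≥ 1.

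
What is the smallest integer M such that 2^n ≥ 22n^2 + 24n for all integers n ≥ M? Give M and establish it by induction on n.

M = 12

At n = 11: 2048 < 2926, so the inequality fails and M ≥ 12. We prove 2^n ≥ 22n^2 + 24n for all n ≥ 12.
When n = 12: 2^n = 4096 and 22n^2 + 24n = 3456, so 4096 ≥ 3456.
Inductive step: suppose the statement holds for some k ≥ 12, so 2^k ≥ 22k^2 + 24k.
Then 2^(k + 1) = 2·(2^k) ≥ 2·(22k^2 + 24k).
Also, for k ≥ 12 we have 2·(22k^2 + 24k) ≥ 22(k+1)^2 + 24(k+1), since 2·(22k^2 + 24k) − (22(k+1)^2 + 24(k+1)) = 22k^2 - 20k - 46, which is nonnegative for all k ≥ 12.
Combining, 2^(k + 1) ≥ 22(k+1)^2 + 24(k+1).
By the principle of mathematical induction, the result holds for all n ≥ 12.
Hence the smallest such M is 12.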